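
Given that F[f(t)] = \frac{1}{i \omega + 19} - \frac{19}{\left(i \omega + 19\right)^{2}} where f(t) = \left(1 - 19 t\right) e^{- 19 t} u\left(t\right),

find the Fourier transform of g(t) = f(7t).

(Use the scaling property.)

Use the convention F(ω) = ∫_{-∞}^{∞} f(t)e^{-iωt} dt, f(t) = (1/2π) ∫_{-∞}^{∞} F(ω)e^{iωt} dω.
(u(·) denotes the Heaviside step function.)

F[g](ω) = \frac{i \omega}{- \omega^{2} + 266 i \omega + 17689}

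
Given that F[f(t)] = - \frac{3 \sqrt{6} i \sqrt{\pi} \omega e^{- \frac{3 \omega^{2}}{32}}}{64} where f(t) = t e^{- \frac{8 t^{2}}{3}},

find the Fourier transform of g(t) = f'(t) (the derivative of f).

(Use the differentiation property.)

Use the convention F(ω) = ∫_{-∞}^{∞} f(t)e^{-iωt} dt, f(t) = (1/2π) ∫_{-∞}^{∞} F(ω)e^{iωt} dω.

F[g](ω) = \frac{3 \sqrt{6} \sqrt{\pi} \omega^{2} e^{- \frac{3 \omega^{2}}{32}}}{64}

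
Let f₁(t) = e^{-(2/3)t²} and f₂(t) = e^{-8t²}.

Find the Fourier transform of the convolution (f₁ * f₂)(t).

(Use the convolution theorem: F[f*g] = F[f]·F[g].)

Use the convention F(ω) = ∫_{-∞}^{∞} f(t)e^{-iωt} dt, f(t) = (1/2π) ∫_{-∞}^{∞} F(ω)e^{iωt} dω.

F[f₁*f₂](ω) = \frac{\sqrt{3} \pi e^{- \frac{13 \omega^{2}}{32}}}{4}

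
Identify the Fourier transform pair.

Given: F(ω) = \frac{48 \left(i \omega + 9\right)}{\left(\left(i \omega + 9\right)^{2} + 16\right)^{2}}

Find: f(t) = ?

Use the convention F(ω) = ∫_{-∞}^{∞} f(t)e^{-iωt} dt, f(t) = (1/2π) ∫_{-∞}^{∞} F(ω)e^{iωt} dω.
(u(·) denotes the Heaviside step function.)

f(t) = 6 t e^{- 9 t} \sin{\left(4 t \right)} u\left(t\right)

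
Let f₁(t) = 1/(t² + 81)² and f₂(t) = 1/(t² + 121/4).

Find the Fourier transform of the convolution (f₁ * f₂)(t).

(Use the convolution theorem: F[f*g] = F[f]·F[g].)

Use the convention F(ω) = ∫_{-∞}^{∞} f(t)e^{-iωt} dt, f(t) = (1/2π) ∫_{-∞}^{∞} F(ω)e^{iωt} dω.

F[f₁*f₂](ω) = \frac{\pi^{2} \left(9 \left|{\omega}\right| + 1\right) e^{- \frac{29 \left|{\omega}\right|}{2}}}{8019}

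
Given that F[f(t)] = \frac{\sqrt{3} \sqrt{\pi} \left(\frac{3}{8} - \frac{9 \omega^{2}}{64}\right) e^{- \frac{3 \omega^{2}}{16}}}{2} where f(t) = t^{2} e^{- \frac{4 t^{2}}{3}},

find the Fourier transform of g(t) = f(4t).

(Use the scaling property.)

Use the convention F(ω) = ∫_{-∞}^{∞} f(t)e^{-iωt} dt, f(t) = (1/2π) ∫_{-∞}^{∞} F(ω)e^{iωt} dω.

F[g](ω) = \frac{3 \sqrt{3} \sqrt{\pi} \left(128 - 3 \omega^{2}\right) e^{- \frac{3 \omega^{2}}{256}}}{8192}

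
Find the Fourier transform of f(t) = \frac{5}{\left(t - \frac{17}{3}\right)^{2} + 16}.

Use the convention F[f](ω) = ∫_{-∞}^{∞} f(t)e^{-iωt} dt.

F(ω) = \frac{5 \pi e^{- \frac{17 i \omega}{3} - 4 \left|{\omega}\right|}}{4}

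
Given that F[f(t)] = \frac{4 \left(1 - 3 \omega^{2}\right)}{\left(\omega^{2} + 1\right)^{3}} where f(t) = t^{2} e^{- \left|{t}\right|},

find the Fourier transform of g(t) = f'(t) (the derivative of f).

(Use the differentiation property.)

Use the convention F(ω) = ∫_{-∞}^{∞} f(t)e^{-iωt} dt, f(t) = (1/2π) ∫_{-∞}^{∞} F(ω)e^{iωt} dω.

F[g](ω) = - \frac{4 i \omega \left(3 \omega^{2} - 1\right)}{\left(\omega^{2} + 1\right)^{3}}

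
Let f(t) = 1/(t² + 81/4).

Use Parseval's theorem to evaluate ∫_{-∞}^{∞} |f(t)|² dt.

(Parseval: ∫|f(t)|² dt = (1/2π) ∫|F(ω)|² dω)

∫|f(t)|² dt = \frac{4 \pi}{729}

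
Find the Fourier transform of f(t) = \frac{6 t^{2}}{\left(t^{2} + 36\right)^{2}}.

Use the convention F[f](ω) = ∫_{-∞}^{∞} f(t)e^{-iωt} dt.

F(ω) = \frac{\pi \left(1 - 6 \left|{\omega}\right|\right) e^{- 6 \left|{\omega}\right|}}{2}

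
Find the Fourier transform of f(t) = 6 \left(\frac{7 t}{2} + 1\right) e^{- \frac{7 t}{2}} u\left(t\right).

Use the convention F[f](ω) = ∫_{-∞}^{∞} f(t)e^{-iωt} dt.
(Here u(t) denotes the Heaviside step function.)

F(ω) = \frac{24 \left(- i \omega - 7\right)}{4 \omega^{2} - 28 i \omega - 49}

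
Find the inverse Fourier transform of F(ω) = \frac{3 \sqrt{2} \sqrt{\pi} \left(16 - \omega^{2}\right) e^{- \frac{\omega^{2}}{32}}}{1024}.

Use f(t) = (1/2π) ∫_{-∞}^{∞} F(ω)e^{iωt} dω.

f(t) = 3 t^{2} e^{- 8 t^{2}}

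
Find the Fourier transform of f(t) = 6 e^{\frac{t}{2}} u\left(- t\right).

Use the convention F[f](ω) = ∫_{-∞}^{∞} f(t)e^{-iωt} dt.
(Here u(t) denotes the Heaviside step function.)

F(ω) = \frac{12 i}{2 \omega + i}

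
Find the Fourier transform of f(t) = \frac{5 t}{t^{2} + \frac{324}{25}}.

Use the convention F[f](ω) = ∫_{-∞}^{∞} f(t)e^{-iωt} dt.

F(ω) = - 5 i \pi e^{- \frac{18 \left|{\omega}\right|}{5}} \operatorname{sign}{\left(\omega \right)}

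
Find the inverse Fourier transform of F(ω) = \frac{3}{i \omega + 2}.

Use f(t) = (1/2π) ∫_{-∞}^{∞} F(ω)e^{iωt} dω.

f(t) = 3 e^{- 2 t} u\left(t\right)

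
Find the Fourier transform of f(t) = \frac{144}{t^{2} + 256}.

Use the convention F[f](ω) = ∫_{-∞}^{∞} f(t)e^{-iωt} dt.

F(ω) = 9 \pi e^{- 16 \left|{\omega}\right|}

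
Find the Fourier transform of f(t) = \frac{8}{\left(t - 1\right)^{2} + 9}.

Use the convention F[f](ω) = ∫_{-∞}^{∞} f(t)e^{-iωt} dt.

F(ω) = \frac{8 \pi e^{- i \omega - 3 \left|{\omega}\right|}}{3}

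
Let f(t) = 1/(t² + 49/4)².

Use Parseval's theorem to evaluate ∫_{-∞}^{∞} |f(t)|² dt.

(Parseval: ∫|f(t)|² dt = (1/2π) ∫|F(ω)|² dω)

∫|f(t)|² dt = \frac{40 \pi}{823543}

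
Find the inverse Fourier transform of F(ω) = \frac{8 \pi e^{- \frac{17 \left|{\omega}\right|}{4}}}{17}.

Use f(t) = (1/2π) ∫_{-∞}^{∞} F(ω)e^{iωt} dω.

f(t) = \frac{2}{t^{2} + \frac{289}{16}}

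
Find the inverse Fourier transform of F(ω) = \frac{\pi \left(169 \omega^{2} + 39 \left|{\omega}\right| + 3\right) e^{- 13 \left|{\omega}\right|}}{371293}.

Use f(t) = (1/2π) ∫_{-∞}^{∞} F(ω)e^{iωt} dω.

f(t) = \frac{8}{\left(t^{2} + 169\right)^{3}}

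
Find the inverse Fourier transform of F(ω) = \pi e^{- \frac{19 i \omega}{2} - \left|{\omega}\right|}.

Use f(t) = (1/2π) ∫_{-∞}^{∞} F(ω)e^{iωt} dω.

f(t) = \frac{1}{\left(t - \frac{19}{2}\right)^{2} + 1}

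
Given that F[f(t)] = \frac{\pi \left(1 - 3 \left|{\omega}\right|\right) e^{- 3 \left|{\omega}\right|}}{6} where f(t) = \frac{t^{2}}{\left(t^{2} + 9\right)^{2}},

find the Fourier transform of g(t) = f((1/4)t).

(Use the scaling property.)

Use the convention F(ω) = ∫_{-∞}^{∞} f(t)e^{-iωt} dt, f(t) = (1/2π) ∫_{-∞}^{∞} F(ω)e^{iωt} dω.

F[g](ω) = \frac{2 \pi \left(1 - 12 \left|{\omega}\right|\right) e^{- 12 \left|{\omega}\right|}}{3}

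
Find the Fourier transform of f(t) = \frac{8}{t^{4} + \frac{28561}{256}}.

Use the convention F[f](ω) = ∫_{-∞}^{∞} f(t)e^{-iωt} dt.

F(ω) = \frac{512 \pi e^{- \frac{13 \sqrt{2} \left|{\omega}\right|}{8}} \sin{\left(\frac{13 \sqrt{2} \left|{\omega}\right|}{8} + \frac{\pi}{4} \right)}}{2197}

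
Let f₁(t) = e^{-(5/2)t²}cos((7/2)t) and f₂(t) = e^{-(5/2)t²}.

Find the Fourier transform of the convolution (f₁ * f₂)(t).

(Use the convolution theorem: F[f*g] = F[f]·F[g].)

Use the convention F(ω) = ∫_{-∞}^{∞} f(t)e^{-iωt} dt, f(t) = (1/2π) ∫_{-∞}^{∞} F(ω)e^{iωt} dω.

F[f₁*f₂](ω) = \frac{\pi \left(e^{\frac{7 \omega}{5}} + 1\right) e^{- \frac{\omega^{2}}{5} - \frac{7 \omega}{10} - \frac{49}{40}}}{5}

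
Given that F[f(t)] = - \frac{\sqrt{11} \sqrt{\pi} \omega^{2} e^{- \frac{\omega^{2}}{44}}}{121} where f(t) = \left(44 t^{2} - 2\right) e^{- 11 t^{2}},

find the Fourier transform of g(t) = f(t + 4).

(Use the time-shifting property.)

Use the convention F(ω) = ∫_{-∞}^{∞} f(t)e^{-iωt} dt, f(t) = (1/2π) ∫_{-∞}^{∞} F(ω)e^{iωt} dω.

F[g](ω) = - \frac{\sqrt{11} \sqrt{\pi} \omega^{2} e^{- \frac{\omega \left(\omega - 176 i\right)}{44}}}{121}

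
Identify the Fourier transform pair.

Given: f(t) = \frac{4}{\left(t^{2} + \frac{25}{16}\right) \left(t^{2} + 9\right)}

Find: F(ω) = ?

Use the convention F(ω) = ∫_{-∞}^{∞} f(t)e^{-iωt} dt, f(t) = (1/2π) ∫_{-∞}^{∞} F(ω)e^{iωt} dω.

F(ω) = - \frac{64 \pi e^{- 3 \left|{\omega}\right|}}{357} + \frac{256 \pi e^{- \frac{5 \left|{\omega}\right|}{4}}}{595}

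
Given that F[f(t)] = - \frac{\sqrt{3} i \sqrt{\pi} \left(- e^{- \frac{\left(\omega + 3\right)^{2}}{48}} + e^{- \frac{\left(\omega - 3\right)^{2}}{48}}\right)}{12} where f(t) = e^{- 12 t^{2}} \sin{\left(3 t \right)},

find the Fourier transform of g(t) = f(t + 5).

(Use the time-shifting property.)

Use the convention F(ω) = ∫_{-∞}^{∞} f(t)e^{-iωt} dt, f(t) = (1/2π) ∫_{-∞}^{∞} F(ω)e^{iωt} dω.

F[g](ω) = \frac{\sqrt{3} i \sqrt{\pi} \left(1 - e^{\frac{\omega}{4}}\right) e^{- \frac{\omega^{2}}{48} - \frac{\omega}{8} + 5 i \omega - \frac{3}{16}}}{12}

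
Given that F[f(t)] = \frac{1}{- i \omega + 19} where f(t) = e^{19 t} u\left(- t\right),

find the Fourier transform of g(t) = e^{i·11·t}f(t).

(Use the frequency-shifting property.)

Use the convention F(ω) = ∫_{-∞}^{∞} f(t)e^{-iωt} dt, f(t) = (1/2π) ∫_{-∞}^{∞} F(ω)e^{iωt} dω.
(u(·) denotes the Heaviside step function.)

F[g](ω) = \frac{i}{\omega - 11 + 19 i}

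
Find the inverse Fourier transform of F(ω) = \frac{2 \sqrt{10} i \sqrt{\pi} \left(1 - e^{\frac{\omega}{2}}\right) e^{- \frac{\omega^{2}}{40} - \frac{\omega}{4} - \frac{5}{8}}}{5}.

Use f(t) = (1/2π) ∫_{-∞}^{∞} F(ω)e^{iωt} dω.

f(t) = 8 e^{- 10 t^{2}} \sin{\left(5 t \right)}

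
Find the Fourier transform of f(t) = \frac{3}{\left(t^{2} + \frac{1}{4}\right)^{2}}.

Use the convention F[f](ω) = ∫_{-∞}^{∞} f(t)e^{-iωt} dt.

F(ω) = 6 \pi \left(\left|{\omega}\right| + 2\right) e^{- \frac{\left|{\omega}\right|}{2}}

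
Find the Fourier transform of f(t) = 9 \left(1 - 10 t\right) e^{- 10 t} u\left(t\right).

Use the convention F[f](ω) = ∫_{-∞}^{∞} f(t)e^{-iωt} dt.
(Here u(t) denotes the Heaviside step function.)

F(ω) = \frac{9 i \omega}{- \omega^{2} + 20 i \omega + 100}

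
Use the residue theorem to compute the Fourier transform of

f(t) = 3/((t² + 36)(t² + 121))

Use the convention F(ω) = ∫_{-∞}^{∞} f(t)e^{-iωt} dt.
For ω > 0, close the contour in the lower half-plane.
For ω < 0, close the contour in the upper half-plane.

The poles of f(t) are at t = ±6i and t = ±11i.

Let g(z) = f(z)e^{-iωz}; for large |z| the factor e^{-iωz} decays in the lower half-plane when ω > 0 and in the upper half-plane when ω < 0.

Case ω > 0 (lower half-plane, clockwise contour ⇒ F(ω) = -2πi·ΣRes):
  Res_{z = - 6 i} g(z) = \frac{i e^{- 6 \omega}}{340}
  Res_{z = - 11 i} g(z) = - \frac{3 i e^{- 11 \omega}}{1870}
  F(ω) = -2πi·ΣRes = \frac{\pi \left(11 e^{5 \omega} - 6\right) e^{- 11 \omega}}{1870}

Case ω < 0 (upper half-plane, counterclockwise contour ⇒ F(ω) = +2πi·ΣRes):
  Res_{z = 6 i} g(z) = - \frac{i e^{6 \omega}}{340}
  Res_{z = 11 i} g(z) = \frac{3 i e^{11 \omega}}{1870}
  F(ω) = 2πi·ΣRes = \frac{\pi \left(11 - 6 e^{5 \omega}\right) e^{6 \omega}}{1870}

Both cases combine into a single formula in |ω|:

F(ω) = \frac{\pi \left(11 e^{5 \left|{\omega}\right|} - 6\right) e^{- 11 \left|{\omega}\right|}}{1870}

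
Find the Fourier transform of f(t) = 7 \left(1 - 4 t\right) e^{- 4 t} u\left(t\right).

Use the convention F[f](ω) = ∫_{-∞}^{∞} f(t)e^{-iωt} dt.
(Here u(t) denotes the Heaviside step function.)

F(ω) = \frac{7 i \omega}{- \omega^{2} + 8 i \omega + 16}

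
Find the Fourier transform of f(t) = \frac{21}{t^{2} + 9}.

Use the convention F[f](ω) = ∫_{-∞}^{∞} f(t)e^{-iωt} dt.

F(ω) = 7 \pi e^{- 3 \left|{\omega}\right|}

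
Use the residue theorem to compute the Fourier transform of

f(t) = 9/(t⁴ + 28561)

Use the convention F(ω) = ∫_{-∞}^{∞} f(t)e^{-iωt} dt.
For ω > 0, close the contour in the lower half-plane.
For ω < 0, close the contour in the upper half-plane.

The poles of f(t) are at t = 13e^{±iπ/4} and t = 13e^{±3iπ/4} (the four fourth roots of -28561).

Let g(z) = f(z)e^{-iωz}; for large |z| the factor e^{-iωz} decays in the lower half-plane when ω > 0 and in the upper half-plane when ω < 0.

Case ω > 0 (lower half-plane, clockwise contour ⇒ F(ω) = -2πi·ΣRes):
  Res_{z = - \frac{13 \sqrt{2}}{2} - \frac{13 \sqrt{2} i}{2}} g(z) = \frac{9 \sqrt{2} i \left(1 - i\right) e^{\frac{13 \sqrt{2} \omega \left(-1 + i\right)}{2}}}{17576}
  Res_{z = \frac{13 \sqrt{2}}{2} - \frac{13 \sqrt{2} i}{2}} g(z) = \frac{9 \sqrt{2} i \left(1 + i\right) e^{- \frac{13 \sqrt{2} \omega \left(1 + i\right)}{2}}}{17576}
  F(ω) = -2πi·ΣRes = \frac{9 \sqrt{2} \pi \left(1 - i\right) \left(e^{13 \sqrt{2} i \omega} + i\right) e^{- \frac{13 \sqrt{2} \omega \left(1 + i\right)}{2}}}{8788} = \frac{9 \pi e^{- \frac{13 \sqrt{2} \omega}{2}} \sin{\left(\frac{13 \sqrt{2} \omega}{2} + \frac{\pi}{4} \right)}}{2197}

Case ω < 0 (upper half-plane, counterclockwise contour ⇒ F(ω) = +2πi·ΣRes):
  Res_{z = \frac{13 \sqrt{2}}{2} + \frac{13 \sqrt{2} i}{2}} g(z) = \frac{9 \sqrt{2} i \left(-1 + i\right) e^{\frac{13 \sqrt{2} \omega \left(1 - i\right)}{2}}}{17576}
  Res_{z = - \frac{13 \sqrt{2}}{2} + \frac{13 \sqrt{2} i}{2}} g(z) = \frac{9 \sqrt{2} \left(1 - i\right) e^{\frac{13 \sqrt{2} \omega \left(1 + i\right)}{2}}}{17576}
  F(ω) = 2πi·ΣRes = - \frac{9 \sqrt{2} i \pi \left(i \left(1 - i\right) e^{\frac{13 \sqrt{2} \omega \left(1 - i\right)}{2}} - \left(1 - i\right) e^{\frac{13 \sqrt{2} \omega \left(1 + i\right)}{2}}\right)}{8788} = \frac{9 \pi e^{\frac{13 \sqrt{2} \omega}{2}} \cos{\left(\frac{13 \sqrt{2} \omega}{2} + \frac{\pi}{4} \right)}}{2197}

Both cases combine into a single formula in |ω|:

F(ω) = \frac{9 \pi e^{- \frac{13 \sqrt{2} \left|{\omega}\right|}{2}} \sin{\left(\frac{13 \sqrt{2} \left|{\omega}\right|}{2} + \frac{\pi}{4} \right)}}{2197}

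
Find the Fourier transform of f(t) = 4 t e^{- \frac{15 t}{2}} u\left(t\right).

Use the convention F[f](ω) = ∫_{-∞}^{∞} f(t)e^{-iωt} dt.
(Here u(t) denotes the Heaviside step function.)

F(ω) = \frac{16}{\left(2 i \omega + 15\right)^{2}}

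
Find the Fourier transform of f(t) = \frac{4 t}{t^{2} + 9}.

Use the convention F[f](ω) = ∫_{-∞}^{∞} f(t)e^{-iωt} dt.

F(ω) = - 4 i \pi e^{- 3 \left|{\omega}\right|} \operatorname{sign}{\left(\omega \right)}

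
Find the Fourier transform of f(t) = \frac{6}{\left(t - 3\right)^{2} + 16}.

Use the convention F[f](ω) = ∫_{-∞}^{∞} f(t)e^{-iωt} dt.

F(ω) = \frac{3 \pi e^{- 3 i \omega - 4 \left|{\omega}\right|}}{2}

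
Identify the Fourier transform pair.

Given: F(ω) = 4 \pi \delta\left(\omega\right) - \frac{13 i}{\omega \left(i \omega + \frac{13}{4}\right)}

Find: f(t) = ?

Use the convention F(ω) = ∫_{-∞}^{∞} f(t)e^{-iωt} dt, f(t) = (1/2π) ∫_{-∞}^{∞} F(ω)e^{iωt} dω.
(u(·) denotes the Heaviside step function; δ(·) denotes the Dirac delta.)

f(t) = 4 \left(1 - e^{- \frac{13 t}{4}}\right) u\left(t\right)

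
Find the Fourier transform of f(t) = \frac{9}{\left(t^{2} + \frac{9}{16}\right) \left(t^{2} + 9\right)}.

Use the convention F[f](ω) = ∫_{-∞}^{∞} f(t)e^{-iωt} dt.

F(ω) = - \frac{16 \pi e^{- 3 \left|{\omega}\right|}}{45} + \frac{64 \pi e^{- \frac{3 \left|{\omega}\right|}{4}}}{45}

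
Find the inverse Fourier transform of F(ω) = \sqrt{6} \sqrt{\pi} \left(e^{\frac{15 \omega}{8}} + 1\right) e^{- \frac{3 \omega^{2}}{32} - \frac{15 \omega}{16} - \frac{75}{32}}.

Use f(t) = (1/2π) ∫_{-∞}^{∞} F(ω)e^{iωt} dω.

f(t) = 8 e^{- \frac{8 t^{2}}{3}} \cos{\left(5 t \right)}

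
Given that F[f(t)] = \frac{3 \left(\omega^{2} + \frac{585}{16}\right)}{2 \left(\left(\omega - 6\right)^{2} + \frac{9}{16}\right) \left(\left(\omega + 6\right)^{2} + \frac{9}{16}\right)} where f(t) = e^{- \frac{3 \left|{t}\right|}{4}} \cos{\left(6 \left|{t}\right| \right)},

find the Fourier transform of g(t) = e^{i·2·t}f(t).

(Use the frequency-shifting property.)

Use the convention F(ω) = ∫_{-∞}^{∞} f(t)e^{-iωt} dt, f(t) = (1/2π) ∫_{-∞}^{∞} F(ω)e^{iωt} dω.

F[g](ω) = \frac{24 \left(16 \left(\omega - 2\right)^{2} + 585\right)}{\left(16 \left(\omega - 8\right)^{2} + 9\right) \left(16 \left(\omega + 4\right)^{2} + 9\right)}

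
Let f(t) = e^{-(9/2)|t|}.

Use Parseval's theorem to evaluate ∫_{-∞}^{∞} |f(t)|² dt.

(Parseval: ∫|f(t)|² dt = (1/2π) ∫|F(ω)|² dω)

∫|f(t)|² dt = \frac{2}{9}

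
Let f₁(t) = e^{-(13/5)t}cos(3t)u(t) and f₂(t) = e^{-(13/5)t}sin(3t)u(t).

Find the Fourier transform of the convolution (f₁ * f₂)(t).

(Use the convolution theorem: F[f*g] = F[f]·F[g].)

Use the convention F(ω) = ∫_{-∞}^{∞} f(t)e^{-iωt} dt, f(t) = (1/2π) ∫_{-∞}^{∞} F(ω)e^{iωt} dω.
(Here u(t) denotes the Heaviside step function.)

F[f₁*f₂](ω) = \frac{375 \left(5 i \omega + 13\right)}{\left(\left(5 i \omega + 13\right)^{2} + 225\right)^{2}}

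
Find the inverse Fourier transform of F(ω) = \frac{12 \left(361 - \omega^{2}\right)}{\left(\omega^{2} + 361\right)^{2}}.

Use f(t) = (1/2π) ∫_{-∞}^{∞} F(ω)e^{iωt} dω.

f(t) = 6 e^{- 19 \left|{t}\right|} \left|{t}\right|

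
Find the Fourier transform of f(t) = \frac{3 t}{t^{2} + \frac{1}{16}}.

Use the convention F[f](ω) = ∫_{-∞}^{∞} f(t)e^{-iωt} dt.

F(ω) = - 3 i \pi e^{- \frac{\left|{\omega}\right|}{4}} \operatorname{sign}{\left(\omega \right)}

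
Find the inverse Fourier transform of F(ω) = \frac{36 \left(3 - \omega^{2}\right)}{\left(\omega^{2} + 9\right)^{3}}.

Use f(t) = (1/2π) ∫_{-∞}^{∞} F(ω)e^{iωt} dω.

f(t) = t^{2} e^{- 3 \left|{t}\right|}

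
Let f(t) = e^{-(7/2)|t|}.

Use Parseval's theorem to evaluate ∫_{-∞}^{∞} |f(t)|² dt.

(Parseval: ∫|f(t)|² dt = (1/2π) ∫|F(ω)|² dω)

∫|f(t)|² dt = \frac{2}{7}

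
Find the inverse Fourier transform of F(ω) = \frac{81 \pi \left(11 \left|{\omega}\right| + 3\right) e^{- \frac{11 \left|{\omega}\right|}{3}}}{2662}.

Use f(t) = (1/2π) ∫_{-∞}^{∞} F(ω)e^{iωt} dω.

f(t) = \frac{9}{\left(t^{2} + \frac{121}{9}\right)^{2}}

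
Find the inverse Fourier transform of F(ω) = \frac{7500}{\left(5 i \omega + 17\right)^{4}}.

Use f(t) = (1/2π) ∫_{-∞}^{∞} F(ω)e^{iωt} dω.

f(t) = 2 t^{3} e^{- \frac{17 t}{5}} u\left(t\right)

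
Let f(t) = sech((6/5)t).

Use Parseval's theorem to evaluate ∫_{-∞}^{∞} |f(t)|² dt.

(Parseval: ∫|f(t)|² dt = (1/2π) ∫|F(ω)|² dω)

∫|f(t)|² dt = \frac{5}{3}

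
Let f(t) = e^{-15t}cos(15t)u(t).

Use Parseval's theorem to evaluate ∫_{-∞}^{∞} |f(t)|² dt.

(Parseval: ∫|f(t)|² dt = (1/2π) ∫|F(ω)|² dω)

∫|f(t)|² dt = \frac{1}{40}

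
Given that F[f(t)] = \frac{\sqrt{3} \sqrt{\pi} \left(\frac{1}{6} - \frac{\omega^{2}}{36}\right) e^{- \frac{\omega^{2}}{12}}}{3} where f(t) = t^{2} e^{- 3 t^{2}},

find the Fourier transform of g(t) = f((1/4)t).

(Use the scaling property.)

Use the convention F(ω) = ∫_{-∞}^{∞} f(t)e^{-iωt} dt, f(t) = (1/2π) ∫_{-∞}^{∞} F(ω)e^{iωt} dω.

F[g](ω) = \frac{2 \sqrt{3} \sqrt{\pi} \left(3 - 8 \omega^{2}\right) e^{- \frac{4 \omega^{2}}{3}}}{27}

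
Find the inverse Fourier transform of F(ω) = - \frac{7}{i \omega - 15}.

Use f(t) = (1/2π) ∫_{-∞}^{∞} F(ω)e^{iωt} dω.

f(t) = 7 e^{15 t} u\left(- t\right)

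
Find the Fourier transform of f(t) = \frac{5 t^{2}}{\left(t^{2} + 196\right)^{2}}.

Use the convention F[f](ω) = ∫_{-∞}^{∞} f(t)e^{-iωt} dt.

F(ω) = \frac{5 \pi \left(1 - 14 \left|{\omega}\right|\right) e^{- 14 \left|{\omega}\right|}}{28}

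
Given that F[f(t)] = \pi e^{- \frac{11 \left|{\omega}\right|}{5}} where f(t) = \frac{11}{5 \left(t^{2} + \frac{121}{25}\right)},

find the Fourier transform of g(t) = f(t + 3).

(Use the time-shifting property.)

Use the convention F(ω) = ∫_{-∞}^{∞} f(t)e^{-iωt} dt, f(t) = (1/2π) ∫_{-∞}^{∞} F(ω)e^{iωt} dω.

F[g](ω) = \pi e^{3 i \omega - \frac{11 \left|{\omega}\right|}{5}}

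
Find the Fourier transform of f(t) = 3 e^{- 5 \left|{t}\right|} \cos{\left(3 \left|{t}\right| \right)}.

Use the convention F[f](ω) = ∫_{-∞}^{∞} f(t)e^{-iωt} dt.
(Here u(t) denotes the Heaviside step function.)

F(ω) = \frac{30 \left(\omega^{2} + 34\right)}{\omega^{4} + 32 \omega^{2} + 1156}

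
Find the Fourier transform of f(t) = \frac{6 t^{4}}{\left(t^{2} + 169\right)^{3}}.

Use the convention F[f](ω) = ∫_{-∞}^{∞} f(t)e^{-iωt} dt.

F(ω) = \frac{3 \pi \left(169 \omega^{2} - 65 \left|{\omega}\right| + 3\right) e^{- 13 \left|{\omega}\right|}}{52}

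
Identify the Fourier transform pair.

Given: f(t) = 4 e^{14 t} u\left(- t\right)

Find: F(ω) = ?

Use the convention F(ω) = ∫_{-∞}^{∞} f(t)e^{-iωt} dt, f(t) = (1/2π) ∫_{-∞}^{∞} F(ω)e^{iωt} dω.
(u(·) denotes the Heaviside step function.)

F(ω) = - \frac{4}{i \omega - 14}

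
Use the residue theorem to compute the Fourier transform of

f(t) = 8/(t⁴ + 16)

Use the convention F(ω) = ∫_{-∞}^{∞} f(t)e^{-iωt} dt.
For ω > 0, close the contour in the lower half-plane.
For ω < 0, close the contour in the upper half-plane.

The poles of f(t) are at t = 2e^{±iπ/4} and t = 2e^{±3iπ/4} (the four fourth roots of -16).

Let g(z) = f(z)e^{-iωz}; for large |z| the factor e^{-iωz} decays in the lower half-plane when ω > 0 and in the upper half-plane when ω < 0.

Case ω > 0 (lower half-plane, clockwise contour ⇒ F(ω) = -2πi·ΣRes):
  Res_{z = - \sqrt{2} - \sqrt{2} i} g(z) = \frac{\sqrt{2} i \left(1 - i\right) e^{\sqrt{2} \omega \left(-1 + i\right)}}{8}
  Res_{z = \sqrt{2} - \sqrt{2} i} g(z) = \frac{\sqrt{2} i \left(1 + i\right) e^{- \sqrt{2} \omega \left(1 + i\right)}}{8}
  F(ω) = -2πi·ΣRes = \frac{\sqrt{2} \pi \left(1 - i\right) \left(e^{2 \sqrt{2} i \omega} + i\right) e^{- \sqrt{2} \omega \left(1 + i\right)}}{4} = \pi e^{- \sqrt{2} \omega} \sin{\left(\sqrt{2} \omega + \frac{\pi}{4} \right)}

Case ω < 0 (upper half-plane, counterclockwise contour ⇒ F(ω) = +2πi·ΣRes):
  Res_{z = \sqrt{2} + \sqrt{2} i} g(z) = \frac{\sqrt{2} i \left(-1 + i\right) e^{\sqrt{2} \omega \left(1 - i\right)}}{8}
  Res_{z = - \sqrt{2} + \sqrt{2} i} g(z) = \frac{\sqrt{2} \left(1 - i\right) e^{\sqrt{2} \omega \left(1 + i\right)}}{8}
  F(ω) = 2πi·ΣRes = - \frac{\sqrt{2} i \pi \left(i \left(1 - i\right) e^{\sqrt{2} \omega \left(1 - i\right)} - \left(1 - i\right) e^{\sqrt{2} \omega \left(1 + i\right)}\right)}{4} = \pi e^{\sqrt{2} \omega} \cos{\left(\sqrt{2} \omega + \frac{\pi}{4} \right)}

Both cases combine into a single formula in |ω|:

F(ω) = \pi e^{- \sqrt{2} \left|{\omega}\right|} \sin{\left(\sqrt{2} \left|{\omega}\right| + \frac{\pi}{4} \right)}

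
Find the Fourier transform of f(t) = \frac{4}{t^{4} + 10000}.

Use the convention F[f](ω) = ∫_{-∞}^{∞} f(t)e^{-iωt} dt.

F(ω) = \frac{\pi e^{- 5 \sqrt{2} \left|{\omega}\right|} \sin{\left(5 \sqrt{2} \left|{\omega}\right| + \frac{\pi}{4} \right)}}{250}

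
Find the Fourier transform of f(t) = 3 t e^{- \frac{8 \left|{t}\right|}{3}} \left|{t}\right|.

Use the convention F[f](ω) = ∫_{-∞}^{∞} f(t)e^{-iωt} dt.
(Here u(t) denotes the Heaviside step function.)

F(ω) = \frac{2916 i \omega \left(3 \omega^{2} - 64\right)}{\left(9 \omega^{2} + 64\right)^{3}}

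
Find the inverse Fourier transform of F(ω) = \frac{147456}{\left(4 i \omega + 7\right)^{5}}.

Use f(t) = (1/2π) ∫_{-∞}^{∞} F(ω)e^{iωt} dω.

f(t) = 6 t^{4} e^{- \frac{7 t}{4}} u\left(t\right)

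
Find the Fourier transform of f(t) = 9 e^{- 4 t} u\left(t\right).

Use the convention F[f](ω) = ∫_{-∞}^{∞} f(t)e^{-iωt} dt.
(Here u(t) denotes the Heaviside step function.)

F(ω) = \frac{9}{i \omega + 4}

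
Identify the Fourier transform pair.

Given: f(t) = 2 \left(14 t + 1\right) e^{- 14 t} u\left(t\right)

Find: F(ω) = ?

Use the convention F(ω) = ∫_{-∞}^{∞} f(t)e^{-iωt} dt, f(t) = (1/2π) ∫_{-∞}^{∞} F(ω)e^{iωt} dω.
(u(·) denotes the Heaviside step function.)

F(ω) = \frac{2 \left(- i \omega - 28\right)}{\omega^{2} - 28 i \omega - 196}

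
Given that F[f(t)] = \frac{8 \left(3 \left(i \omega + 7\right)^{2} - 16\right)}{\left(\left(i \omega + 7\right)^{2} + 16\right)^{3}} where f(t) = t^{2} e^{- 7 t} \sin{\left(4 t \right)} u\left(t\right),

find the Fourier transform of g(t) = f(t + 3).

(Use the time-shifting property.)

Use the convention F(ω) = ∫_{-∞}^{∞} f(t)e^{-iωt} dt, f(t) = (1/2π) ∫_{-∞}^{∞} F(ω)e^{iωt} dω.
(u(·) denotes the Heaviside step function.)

F[g](ω) = \frac{\left(24 \left(i \omega + 7\right)^{2} - 128\right) e^{3 i \omega}}{\left(\left(i \omega + 7\right)^{2} + 16\right)^{3}}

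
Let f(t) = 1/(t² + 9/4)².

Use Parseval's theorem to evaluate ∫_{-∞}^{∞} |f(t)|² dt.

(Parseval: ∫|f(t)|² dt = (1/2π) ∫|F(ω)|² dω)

∫|f(t)|² dt = \frac{40 \pi}{2187}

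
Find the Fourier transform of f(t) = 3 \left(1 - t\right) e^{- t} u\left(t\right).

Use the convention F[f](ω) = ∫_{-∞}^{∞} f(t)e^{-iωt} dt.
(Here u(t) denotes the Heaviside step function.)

F(ω) = \frac{3 i \omega}{- \omega^{2} + 2 i \omega + 1}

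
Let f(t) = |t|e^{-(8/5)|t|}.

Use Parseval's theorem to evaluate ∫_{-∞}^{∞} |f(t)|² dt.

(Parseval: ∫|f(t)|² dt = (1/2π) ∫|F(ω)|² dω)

∫|f(t)|² dt = \frac{125}{1024}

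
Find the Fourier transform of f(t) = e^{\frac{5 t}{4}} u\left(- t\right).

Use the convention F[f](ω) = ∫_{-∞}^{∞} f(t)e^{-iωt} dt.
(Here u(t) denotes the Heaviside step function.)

F(ω) = - \frac{4}{4 i \omega - 5}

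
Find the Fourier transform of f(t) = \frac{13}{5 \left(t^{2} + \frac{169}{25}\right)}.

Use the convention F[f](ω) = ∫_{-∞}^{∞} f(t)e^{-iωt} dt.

F(ω) = \pi e^{- \frac{13 \left|{\omega}\right|}{5}}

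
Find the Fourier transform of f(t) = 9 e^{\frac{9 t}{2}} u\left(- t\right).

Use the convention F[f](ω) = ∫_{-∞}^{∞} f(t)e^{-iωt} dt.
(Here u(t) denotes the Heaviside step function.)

F(ω) = - \frac{18}{2 i \omega - 9}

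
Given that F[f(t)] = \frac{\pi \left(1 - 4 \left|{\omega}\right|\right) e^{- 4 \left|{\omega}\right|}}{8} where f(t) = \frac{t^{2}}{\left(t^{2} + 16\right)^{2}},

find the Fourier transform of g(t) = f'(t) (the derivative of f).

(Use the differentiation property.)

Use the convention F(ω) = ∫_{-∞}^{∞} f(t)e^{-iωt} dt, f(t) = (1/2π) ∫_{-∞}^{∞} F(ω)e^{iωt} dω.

F[g](ω) = \frac{i \pi \omega \left(1 - 4 \left|{\omega}\right|\right) e^{- 4 \left|{\omega}\right|}}{8}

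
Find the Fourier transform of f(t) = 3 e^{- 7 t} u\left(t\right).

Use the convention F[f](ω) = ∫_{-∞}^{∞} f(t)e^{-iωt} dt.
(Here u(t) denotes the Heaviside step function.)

F(ω) = \frac{3}{i \omega + 7}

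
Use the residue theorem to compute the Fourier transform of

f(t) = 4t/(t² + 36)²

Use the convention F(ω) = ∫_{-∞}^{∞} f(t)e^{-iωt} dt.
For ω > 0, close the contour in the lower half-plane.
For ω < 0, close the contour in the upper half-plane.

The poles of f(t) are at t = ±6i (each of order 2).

Let g(z) = f(z)e^{-iωz}; for large |z| the factor e^{-iωz} decays in the lower half-plane when ω > 0 and in the upper half-plane when ω < 0.

Case ω > 0 (lower half-plane, clockwise contour ⇒ F(ω) = -2πi·ΣRes):
  Res_{z = - 6 i} g(z) = \frac{\omega e^{- 6 \omega}}{6} (pole of order 2)
  F(ω) = -2πi·ΣRes = - \frac{i \pi \omega e^{- 6 \omega}}{3}

Case ω < 0 (upper half-plane, counterclockwise contour ⇒ F(ω) = +2πi·ΣRes):
  Res_{z = 6 i} g(z) = - \frac{\omega e^{6 \omega}}{6} (pole of order 2)
  F(ω) = 2πi·ΣRes = - \frac{i \pi \omega e^{6 \omega}}{3}

Both cases combine into a single formula in |ω|:

F(ω) = - \frac{i \pi \omega e^{- 6 \left|{\omega}\right|}}{3}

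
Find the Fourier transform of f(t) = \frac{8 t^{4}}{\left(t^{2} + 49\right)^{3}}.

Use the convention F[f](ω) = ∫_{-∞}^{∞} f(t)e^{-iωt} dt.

F(ω) = \frac{\pi \left(49 \omega^{2} - 35 \left|{\omega}\right| + 3\right) e^{- 7 \left|{\omega}\right|}}{7}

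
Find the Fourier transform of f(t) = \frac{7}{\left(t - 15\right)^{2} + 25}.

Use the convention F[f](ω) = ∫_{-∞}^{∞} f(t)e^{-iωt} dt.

F(ω) = \frac{7 \pi e^{- 15 i \omega - 5 \left|{\omega}\right|}}{5}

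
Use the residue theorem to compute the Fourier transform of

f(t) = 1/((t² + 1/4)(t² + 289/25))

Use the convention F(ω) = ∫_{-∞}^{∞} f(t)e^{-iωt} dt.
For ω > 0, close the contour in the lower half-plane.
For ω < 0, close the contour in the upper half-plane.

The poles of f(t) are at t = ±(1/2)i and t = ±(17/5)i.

Let g(z) = f(z)e^{-iωz}; for large |z| the factor e^{-iωz} decays in the lower half-plane when ω > 0 and in the upper half-plane when ω < 0.

Case ω > 0 (lower half-plane, clockwise contour ⇒ F(ω) = -2πi·ΣRes):
  Res_{z = - \frac{i}{2}} g(z) = \frac{100 i e^{- \frac{\omega}{2}}}{1131}
  Res_{z = - \frac{17 i}{5}} g(z) = - \frac{250 i e^{- \frac{17 \omega}{5}}}{19227}
  F(ω) = -2πi·ΣRes = \frac{200 \pi e^{- \frac{\omega}{2}}}{1131} - \frac{500 \pi e^{- \frac{17 \omega}{5}}}{19227}

Case ω < 0 (upper half-plane, counterclockwise contour ⇒ F(ω) = +2πi·ΣRes):
  Res_{z = \frac{i}{2}} g(z) = - \frac{100 i e^{\frac{\omega}{2}}}{1131}
  Res_{z = \frac{17 i}{5}} g(z) = \frac{250 i e^{\frac{17 \omega}{5}}}{19227}
  F(ω) = 2πi·ΣRes = \frac{100 \pi \left(- 5 e^{\frac{17 \omega}{5}} + 34 e^{\frac{\omega}{2}}\right)}{19227}

Both cases combine into a single formula in |ω|:

F(ω) = \frac{200 \pi e^{- \frac{\left|{\omega}\right|}{2}}}{1131} - \frac{500 \pi e^{- \frac{17 \left|{\omega}\right|}{5}}}{19227}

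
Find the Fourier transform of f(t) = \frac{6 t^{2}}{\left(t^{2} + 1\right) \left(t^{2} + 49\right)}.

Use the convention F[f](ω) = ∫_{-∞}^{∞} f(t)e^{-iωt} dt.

F(ω) = \frac{\pi \left(7 - e^{6 \left|{\omega}\right|}\right) e^{- 7 \left|{\omega}\right|}}{8}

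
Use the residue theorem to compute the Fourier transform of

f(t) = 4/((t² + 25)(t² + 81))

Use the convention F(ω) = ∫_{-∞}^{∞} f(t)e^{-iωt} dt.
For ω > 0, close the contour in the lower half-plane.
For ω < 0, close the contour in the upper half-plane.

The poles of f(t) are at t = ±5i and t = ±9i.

Let g(z) = f(z)e^{-iωz}; for large |z| the factor e^{-iωz} decays in the lower half-plane when ω > 0 and in the upper half-plane when ω < 0.

Case ω > 0 (lower half-plane, clockwise contour ⇒ F(ω) = -2πi·ΣRes):
  Res_{z = - 5 i} g(z) = \frac{i e^{- 5 \omega}}{140}
  Res_{z = - 9 i} g(z) = - \frac{i e^{- 9 \omega}}{252}
  F(ω) = -2πi·ΣRes = \frac{\pi \left(9 e^{4 \omega} - 5\right) e^{- 9 \omega}}{630}

Case ω < 0 (upper half-plane, counterclockwise contour ⇒ F(ω) = +2πi·ΣRes):
  Res_{z = 5 i} g(z) = - \frac{i e^{5 \omega}}{140}
  Res_{z = 9 i} g(z) = \frac{i e^{9 \omega}}{252}
  F(ω) = 2πi·ΣRes = \frac{\pi \left(9 - 5 e^{4 \omega}\right) e^{5 \omega}}{630}

Both cases combine into a single formula in |ω|:

F(ω) = \frac{\pi \left(9 e^{4 \left|{\omega}\right|} - 5\right) e^{- 9 \left|{\omega}\right|}}{630}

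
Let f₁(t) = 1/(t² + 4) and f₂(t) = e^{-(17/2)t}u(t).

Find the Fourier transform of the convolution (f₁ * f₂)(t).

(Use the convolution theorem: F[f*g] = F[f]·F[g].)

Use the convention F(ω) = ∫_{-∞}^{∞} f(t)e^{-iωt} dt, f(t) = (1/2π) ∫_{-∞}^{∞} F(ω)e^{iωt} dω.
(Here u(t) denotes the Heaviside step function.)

F[f₁*f₂](ω) = \frac{\pi e^{- 2 \left|{\omega}\right|}}{2 i \omega + 17}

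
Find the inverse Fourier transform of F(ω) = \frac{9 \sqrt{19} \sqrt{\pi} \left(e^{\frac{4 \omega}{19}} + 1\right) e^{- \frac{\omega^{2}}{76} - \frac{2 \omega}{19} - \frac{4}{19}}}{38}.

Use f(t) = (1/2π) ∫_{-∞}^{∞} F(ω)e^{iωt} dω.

f(t) = 9 e^{- 19 t^{2}} \cos{\left(4 t \right)}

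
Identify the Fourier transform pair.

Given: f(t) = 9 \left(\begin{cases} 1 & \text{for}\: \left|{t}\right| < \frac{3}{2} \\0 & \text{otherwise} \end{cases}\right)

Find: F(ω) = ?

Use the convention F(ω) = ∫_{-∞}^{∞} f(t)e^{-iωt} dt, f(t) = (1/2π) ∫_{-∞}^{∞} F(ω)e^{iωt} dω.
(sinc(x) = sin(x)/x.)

F(ω) = 27 \operatorname{sinc}{\left(\frac{3 \omega}{2} \right)}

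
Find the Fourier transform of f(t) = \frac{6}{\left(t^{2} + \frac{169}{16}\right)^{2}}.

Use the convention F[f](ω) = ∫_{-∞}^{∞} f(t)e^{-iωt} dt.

F(ω) = \frac{48 \pi \left(13 \left|{\omega}\right| + 4\right) e^{- \frac{13 \left|{\omega}\right|}{4}}}{2197}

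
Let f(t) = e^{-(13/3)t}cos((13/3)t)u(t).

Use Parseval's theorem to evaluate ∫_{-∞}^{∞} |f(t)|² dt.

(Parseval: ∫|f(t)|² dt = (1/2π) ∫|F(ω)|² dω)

∫|f(t)|² dt = \frac{9}{104}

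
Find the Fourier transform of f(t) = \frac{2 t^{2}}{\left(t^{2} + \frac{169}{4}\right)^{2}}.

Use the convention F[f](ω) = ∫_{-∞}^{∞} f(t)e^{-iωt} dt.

F(ω) = \frac{\pi \left(2 - 13 \left|{\omega}\right|\right) e^{- \frac{13 \left|{\omega}\right|}{2}}}{13}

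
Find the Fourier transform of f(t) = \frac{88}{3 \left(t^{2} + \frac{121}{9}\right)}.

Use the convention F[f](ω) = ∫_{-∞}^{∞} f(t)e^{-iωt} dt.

F(ω) = 8 \pi e^{- \frac{11 \left|{\omega}\right|}{3}}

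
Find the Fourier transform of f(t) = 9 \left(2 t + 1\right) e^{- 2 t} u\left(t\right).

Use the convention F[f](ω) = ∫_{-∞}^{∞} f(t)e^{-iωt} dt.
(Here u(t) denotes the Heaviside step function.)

F(ω) = \frac{9 \left(- i \omega - 4\right)}{\omega^{2} - 4 i \omega - 4}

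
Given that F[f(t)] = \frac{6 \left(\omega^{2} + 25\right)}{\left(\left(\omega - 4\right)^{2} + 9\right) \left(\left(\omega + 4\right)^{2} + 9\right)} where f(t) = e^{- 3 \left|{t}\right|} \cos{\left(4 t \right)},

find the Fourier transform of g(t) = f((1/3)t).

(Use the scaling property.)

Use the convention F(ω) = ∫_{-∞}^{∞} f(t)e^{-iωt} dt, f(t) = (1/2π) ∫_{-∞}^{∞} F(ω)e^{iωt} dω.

F[g](ω) = \frac{18 \left(9 \omega^{2} + 25\right)}{81 \omega^{4} - 126 \omega^{2} + 625}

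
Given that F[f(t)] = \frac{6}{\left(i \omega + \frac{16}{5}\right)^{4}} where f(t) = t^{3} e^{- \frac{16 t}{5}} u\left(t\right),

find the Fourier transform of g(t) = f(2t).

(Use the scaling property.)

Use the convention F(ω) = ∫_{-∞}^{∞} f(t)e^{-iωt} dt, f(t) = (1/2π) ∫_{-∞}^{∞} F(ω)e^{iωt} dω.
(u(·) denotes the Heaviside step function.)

F[g](ω) = \frac{30000}{\left(5 i \omega + 32\right)^{4}}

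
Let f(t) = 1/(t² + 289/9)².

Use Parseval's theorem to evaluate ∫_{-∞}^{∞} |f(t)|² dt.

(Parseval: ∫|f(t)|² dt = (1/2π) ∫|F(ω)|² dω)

∫|f(t)|² dt = \frac{10935 \pi}{6565418768}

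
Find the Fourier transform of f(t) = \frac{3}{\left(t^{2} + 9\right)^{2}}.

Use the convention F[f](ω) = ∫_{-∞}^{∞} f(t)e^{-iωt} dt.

F(ω) = \frac{\pi \left(3 \left|{\omega}\right| + 1\right) e^{- 3 \left|{\omega}\right|}}{18}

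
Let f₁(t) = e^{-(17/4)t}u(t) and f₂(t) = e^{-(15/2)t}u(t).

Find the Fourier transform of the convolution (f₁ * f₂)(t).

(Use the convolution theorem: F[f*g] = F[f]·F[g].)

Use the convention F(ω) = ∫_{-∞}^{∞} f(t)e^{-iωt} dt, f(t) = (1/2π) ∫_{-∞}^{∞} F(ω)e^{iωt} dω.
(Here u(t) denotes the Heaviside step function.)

F[f₁*f₂](ω) = \frac{8}{- 8 \omega^{2} + 94 i \omega + 255}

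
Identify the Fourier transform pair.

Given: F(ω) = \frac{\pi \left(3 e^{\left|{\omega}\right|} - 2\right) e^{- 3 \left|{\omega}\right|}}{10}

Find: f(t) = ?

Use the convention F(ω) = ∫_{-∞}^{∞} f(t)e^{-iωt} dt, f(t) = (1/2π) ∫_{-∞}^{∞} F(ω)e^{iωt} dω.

f(t) = \frac{3}{\left(t^{2} + 4\right) \left(t^{2} + 9\right)}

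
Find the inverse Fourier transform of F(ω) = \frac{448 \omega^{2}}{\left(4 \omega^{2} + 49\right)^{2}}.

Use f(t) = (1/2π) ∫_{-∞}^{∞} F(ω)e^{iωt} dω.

f(t) = 2 \left(1 - \frac{7 \left|{t}\right|}{2}\right) e^{- \frac{7 \left|{t}\right|}{2}}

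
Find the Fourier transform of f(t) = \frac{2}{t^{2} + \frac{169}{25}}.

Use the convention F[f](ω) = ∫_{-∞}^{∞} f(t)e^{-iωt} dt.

F(ω) = \frac{10 \pi e^{- \frac{13 \left|{\omega}\right|}{5}}}{13}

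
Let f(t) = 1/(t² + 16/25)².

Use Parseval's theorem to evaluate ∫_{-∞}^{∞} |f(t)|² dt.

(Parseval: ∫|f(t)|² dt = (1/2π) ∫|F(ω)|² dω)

∫|f(t)|² dt = \frac{390625 \pi}{262144}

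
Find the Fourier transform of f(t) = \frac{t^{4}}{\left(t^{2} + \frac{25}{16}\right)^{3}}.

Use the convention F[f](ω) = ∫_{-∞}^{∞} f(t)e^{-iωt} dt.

F(ω) = \frac{\pi \left(25 \omega^{2} - 100 \left|{\omega}\right| + 48\right) e^{- \frac{5 \left|{\omega}\right|}{4}}}{160}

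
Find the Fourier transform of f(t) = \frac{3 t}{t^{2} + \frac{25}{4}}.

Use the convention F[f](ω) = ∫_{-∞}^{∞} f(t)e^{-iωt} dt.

F(ω) = - 3 i \pi e^{- \frac{5 \left|{\omega}\right|}{2}} \operatorname{sign}{\left(\omega \right)}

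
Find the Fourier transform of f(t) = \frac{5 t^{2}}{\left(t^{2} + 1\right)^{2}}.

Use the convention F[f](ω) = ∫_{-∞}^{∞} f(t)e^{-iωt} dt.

F(ω) = \frac{5 \pi \left(1 - \left|{\omega}\right|\right) e^{- \left|{\omega}\right|}}{2}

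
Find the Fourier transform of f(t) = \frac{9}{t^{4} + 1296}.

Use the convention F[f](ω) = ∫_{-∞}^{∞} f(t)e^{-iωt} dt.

F(ω) = \frac{\pi e^{- 3 \sqrt{2} \left|{\omega}\right|} \sin{\left(3 \sqrt{2} \left|{\omega}\right| + \frac{\pi}{4} \right)}}{24}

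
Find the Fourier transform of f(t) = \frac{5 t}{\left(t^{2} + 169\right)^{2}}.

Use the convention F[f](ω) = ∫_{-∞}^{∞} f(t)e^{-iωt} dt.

F(ω) = - \frac{5 i \pi \omega e^{- 13 \left|{\omega}\right|}}{26}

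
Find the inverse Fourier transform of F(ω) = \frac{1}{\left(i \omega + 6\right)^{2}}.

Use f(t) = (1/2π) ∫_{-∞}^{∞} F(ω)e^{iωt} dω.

f(t) = t e^{- 6 t} u\left(t\right)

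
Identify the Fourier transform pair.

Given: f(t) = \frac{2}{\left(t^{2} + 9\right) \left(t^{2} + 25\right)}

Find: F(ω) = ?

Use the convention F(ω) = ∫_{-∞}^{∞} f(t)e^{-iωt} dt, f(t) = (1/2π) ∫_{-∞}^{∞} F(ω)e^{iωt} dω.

F(ω) = \frac{\pi \left(5 e^{2 \left|{\omega}\right|} - 3\right) e^{- 5 \left|{\omega}\right|}}{120}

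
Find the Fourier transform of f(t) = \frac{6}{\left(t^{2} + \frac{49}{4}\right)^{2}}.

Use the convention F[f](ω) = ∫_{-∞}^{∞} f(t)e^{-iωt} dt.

F(ω) = \frac{12 \pi \left(7 \left|{\omega}\right| + 2\right) e^{- \frac{7 \left|{\omega}\right|}{2}}}{343}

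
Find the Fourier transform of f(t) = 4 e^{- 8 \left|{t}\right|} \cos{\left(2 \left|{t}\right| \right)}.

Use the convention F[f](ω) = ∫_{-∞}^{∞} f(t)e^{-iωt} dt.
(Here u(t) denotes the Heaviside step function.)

F(ω) = \frac{64 \left(\omega^{2} + 68\right)}{\omega^{4} + 120 \omega^{2} + 4624}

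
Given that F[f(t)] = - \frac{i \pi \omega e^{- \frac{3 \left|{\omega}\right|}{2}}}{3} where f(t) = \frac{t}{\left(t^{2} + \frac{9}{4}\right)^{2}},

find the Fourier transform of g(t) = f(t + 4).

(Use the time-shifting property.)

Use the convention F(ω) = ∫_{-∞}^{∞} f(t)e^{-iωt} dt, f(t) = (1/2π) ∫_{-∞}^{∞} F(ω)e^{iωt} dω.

F[g](ω) = - \frac{i \pi \omega e^{4 i \omega - \frac{3 \left|{\omega}\right|}{2}}}{3}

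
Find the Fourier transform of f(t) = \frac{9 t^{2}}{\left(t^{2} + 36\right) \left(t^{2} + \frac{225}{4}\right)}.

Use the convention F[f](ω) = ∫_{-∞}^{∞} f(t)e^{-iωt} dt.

F(ω) = - \frac{8 \pi e^{- 6 \left|{\omega}\right|}}{3} + \frac{10 \pi e^{- \frac{15 \left|{\omega}\right|}{2}}}{3}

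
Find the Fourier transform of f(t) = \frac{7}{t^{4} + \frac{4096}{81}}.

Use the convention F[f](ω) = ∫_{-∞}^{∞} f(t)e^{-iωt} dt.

F(ω) = \frac{189 \pi e^{- \frac{4 \sqrt{2} \left|{\omega}\right|}{3}} \sin{\left(\frac{4 \sqrt{2} \left|{\omega}\right|}{3} + \frac{\pi}{4} \right)}}{512}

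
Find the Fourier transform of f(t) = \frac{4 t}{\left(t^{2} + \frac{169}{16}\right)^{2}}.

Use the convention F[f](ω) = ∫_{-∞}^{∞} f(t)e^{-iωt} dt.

F(ω) = - \frac{8 i \pi \omega e^{- \frac{13 \left|{\omega}\right|}{4}}}{13}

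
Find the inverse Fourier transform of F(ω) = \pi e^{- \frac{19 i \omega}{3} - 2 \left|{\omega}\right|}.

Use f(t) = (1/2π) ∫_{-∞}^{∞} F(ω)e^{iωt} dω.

f(t) = \frac{2}{\left(t - \frac{19}{3}\right)^{2} + 4}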